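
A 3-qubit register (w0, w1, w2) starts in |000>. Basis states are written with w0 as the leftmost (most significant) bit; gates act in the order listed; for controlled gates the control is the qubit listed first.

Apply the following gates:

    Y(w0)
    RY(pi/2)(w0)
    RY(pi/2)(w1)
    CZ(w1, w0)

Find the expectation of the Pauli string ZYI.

In the final state, ZYI has expectation 0.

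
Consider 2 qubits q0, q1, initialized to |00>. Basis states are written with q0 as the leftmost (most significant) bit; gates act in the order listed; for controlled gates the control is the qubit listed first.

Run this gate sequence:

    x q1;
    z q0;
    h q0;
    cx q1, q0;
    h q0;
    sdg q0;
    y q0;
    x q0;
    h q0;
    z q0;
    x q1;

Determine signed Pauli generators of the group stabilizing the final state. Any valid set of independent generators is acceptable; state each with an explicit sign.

The stabilizer group can be generated by -XI, +IZ, among other valid generating sets.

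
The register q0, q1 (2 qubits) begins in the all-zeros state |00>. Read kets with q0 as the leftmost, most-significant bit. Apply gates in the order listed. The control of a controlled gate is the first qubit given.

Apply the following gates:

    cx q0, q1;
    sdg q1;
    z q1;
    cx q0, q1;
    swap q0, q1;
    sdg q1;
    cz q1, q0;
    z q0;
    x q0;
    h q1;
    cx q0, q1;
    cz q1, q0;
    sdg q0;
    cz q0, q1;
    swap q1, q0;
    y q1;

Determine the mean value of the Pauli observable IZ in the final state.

In the final state, IZ has expectation 1.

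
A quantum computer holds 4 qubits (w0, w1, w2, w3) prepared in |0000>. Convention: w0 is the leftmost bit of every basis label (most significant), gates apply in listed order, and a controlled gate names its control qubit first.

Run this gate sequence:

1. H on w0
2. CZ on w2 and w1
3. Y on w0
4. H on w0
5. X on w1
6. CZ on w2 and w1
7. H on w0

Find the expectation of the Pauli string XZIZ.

The expectation value of XZIZ is 1.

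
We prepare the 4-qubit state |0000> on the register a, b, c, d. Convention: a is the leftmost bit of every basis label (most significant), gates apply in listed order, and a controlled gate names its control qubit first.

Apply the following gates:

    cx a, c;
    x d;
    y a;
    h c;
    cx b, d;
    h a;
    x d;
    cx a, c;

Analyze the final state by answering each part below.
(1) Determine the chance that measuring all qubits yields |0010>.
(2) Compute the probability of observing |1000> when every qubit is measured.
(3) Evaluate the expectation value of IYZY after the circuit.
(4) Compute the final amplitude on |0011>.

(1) A full measurement returns |0010> with probability 1/4.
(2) Outcome |1000> occurs with probability 1/4.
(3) The observable IYZY averages to 0.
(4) The final state's coefficient on |0011> equals 0.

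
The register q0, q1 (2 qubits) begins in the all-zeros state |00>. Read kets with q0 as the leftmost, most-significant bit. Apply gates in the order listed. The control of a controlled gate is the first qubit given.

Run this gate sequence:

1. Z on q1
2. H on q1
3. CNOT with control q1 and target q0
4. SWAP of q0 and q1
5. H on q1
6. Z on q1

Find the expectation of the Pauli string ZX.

The expectation value of ZX is -1.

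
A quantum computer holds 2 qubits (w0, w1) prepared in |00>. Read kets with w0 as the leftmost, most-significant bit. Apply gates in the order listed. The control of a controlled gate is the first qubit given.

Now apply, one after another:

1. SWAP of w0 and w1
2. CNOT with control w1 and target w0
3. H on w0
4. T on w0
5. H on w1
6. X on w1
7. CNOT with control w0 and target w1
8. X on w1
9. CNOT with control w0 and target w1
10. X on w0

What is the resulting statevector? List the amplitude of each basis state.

The resulting statevector has amplitude exp(I*pi/4)/2 on |00>, exp(I*pi/4)/2 on |01>, 1/2 on |10>, 1/2 on |11>.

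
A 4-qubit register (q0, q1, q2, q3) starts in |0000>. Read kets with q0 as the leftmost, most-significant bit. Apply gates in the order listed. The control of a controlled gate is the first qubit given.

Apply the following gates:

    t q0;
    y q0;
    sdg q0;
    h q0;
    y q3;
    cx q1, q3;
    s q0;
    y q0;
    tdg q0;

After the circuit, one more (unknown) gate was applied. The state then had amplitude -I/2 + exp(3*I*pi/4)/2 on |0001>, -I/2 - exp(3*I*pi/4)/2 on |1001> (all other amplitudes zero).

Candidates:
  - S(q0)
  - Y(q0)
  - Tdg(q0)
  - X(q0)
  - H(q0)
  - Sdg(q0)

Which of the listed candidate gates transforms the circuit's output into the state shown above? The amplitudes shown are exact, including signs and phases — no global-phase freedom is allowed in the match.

It was H(q0) that produced the state shown.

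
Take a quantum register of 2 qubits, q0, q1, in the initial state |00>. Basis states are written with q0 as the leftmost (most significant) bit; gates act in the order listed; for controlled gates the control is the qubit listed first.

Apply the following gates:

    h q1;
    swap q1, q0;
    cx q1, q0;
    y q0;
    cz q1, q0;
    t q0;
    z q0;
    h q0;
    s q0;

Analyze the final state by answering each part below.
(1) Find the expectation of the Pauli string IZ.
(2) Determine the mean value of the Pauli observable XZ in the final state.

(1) The observable IZ averages to 1.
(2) In the final state, XZ has expectation sqrt(2)/2.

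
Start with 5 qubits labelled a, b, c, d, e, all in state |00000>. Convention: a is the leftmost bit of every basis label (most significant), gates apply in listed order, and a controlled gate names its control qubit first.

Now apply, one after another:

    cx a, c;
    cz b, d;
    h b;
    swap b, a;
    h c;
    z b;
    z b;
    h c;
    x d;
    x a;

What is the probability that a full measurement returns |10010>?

Outcome |10010> occurs with probability 1/2. Key observation: the block from step 5 through step 8 cancels to the identity and can be dropped.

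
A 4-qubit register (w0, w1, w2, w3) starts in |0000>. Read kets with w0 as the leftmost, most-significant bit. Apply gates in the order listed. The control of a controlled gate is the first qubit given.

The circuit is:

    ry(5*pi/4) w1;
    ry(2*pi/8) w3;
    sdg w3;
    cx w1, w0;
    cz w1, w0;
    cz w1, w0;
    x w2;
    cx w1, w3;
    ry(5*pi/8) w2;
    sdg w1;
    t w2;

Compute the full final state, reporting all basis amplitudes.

The resulting statevector has amplitude sqrt(2)*sin(5*pi/16)/4 on |0000>, I*(-2 + sqrt(2))*sin(5*pi/16)/4 on |0001>, -sqrt(1/2 - sqrt(2)/4)*sqrt(sqrt(2)/4 + 1/2)*exp(I*pi/4)*cos(5*pi/16) on |0010>, (2 - sqrt(2))*exp(3*I*pi/4)*cos(5*pi/16)/4 on |0011>, 0 on |0100>, 0 on |0101>, 0 on |0110>, 0 on |0111>, 0 on |1000>, 0 on |1001>, 0 on |1010>, 0 on |1011>, sqrt(2)*sin(5*pi/16)/4 on |1100>, I*(sqrt(2) + 2)*sin(5*pi/16)/4 on |1101>, -sqrt(1/2 - sqrt(2)/4)*sqrt(sqrt(2)/4 + 1/2)*exp(I*pi/4)*cos(5*pi/16) on |1110>, -(sqrt(2) + 2)*exp(3*I*pi/4)*cos(5*pi/16)/4 on |1111>. Key observation: gates 5-6 undo each other exactly, leaving only the rest of the circuit to track.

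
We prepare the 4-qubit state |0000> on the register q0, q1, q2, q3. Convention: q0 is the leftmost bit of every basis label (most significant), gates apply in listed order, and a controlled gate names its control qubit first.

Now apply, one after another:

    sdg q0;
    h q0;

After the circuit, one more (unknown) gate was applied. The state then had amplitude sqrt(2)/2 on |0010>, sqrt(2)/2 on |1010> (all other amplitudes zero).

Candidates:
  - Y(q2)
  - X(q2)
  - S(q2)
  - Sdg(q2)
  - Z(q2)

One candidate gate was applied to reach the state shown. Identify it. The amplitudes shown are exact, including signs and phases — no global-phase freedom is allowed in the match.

The unique candidate consistent with the amplitudes is X(q2).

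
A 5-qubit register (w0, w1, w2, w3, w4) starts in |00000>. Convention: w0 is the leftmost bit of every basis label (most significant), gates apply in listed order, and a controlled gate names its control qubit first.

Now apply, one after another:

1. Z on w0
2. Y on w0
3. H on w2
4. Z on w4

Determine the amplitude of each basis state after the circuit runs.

After the circuit, the state carries amplitude sqrt(2)*I/2 on |10000>, sqrt(2)*I/2 on |10100>, and 0 on every other basis state.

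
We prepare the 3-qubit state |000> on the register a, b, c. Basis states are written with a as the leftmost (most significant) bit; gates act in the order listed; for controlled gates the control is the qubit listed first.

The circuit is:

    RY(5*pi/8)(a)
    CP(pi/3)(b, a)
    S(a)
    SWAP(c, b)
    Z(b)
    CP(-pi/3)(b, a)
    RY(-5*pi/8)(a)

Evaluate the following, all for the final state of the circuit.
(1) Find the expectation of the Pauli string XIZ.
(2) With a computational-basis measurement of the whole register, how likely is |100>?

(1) In the final state, XIZ has expectation sqrt(2)/4.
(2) Outcome |100> occurs with probability sqrt(2)/8 + 1/4.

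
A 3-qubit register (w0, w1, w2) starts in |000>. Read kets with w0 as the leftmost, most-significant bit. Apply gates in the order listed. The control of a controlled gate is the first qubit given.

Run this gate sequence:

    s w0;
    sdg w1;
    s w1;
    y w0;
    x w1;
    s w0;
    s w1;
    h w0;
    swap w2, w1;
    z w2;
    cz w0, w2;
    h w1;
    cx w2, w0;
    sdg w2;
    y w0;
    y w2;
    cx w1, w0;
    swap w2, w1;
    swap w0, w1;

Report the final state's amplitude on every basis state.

After the circuit, the state carries amplitude -1/2 on |000>, 1/2 on |001>, 1/2 on |010>, -1/2 on |011>, 0 on |100>, 0 on |101>, 0 on |110>, 0 on |111>.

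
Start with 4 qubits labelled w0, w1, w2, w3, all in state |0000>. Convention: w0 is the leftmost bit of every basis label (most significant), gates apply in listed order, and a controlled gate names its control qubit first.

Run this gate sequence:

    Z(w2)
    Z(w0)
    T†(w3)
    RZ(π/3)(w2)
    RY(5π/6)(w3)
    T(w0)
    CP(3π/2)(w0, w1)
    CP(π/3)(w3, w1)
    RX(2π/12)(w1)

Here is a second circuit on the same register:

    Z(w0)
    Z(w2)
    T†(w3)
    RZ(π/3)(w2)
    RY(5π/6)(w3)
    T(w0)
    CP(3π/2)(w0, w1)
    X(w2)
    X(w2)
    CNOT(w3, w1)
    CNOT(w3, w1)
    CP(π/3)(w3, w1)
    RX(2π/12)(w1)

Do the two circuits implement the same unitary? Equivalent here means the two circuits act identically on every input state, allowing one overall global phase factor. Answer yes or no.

Yes, they are equivalent — the unitaries differ by at most a global phase.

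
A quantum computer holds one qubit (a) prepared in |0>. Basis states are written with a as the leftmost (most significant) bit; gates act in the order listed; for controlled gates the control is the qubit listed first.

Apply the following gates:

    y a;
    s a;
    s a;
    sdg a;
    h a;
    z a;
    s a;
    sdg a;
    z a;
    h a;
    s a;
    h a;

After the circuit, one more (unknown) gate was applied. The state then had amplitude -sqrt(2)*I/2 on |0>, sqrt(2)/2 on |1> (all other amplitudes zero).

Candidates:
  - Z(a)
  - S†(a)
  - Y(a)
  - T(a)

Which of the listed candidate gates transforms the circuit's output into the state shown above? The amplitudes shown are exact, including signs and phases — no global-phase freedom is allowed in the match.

It was S†(a) that produced the state shown. Key observation: steps 4-11 multiply out to the identity, so the circuit reduces to the remaining gates.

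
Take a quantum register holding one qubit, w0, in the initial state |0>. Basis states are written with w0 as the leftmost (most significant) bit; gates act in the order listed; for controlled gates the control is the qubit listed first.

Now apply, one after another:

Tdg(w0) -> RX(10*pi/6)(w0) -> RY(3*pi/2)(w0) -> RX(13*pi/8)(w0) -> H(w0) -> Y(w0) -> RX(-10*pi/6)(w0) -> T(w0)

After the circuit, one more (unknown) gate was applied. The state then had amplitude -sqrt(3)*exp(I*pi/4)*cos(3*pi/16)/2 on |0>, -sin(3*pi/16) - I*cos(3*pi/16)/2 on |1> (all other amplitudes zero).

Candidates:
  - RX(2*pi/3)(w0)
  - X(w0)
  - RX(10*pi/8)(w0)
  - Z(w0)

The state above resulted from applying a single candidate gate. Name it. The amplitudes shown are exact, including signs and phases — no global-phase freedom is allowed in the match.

It was X(w0) that produced the state shown.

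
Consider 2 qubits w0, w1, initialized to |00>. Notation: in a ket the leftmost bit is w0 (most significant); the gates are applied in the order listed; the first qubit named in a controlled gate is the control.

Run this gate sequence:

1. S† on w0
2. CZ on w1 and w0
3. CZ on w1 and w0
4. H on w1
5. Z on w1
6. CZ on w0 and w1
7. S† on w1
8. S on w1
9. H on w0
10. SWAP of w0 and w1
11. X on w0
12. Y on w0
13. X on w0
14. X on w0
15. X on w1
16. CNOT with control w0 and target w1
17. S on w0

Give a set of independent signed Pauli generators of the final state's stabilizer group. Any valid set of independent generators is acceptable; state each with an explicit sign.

One valid set of independent stabilizer generators is +YI, +IX (any independent generating set of the same group is equally correct). Key observation: steps 2-3 multiply out to the identity, so the circuit reduces to the remaining gates.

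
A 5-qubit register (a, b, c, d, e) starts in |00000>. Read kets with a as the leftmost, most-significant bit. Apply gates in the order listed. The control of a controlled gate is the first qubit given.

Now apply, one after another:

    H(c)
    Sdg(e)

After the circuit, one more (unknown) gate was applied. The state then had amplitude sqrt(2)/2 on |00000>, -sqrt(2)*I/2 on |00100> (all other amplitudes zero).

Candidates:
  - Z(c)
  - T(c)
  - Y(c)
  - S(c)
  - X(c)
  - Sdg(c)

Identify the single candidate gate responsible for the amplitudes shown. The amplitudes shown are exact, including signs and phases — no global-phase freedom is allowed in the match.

The applied gate was Sdg(c).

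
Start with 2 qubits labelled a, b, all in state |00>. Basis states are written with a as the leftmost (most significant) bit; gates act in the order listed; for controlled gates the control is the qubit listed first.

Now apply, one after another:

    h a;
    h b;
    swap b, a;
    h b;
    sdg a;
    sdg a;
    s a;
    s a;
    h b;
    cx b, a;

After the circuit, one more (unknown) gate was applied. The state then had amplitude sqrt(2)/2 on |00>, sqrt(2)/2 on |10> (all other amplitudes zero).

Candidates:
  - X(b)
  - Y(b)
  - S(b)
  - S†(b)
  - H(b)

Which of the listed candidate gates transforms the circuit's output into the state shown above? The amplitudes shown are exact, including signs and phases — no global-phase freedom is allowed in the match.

It was H(b) that produced the state shown.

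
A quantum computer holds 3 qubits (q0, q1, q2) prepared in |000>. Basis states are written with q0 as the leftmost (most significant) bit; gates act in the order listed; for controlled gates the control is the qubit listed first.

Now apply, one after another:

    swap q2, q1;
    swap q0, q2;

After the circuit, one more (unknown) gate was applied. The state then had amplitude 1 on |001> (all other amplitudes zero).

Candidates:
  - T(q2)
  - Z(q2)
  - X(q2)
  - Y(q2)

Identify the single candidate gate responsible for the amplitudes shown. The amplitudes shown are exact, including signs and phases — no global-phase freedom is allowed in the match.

It was X(q2) that produced the state shown.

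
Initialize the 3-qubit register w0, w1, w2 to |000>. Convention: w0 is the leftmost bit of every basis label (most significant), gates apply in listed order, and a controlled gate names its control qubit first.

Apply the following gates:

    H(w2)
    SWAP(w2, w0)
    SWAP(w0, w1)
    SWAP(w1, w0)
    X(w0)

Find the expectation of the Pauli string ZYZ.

The observable ZYZ averages to 0.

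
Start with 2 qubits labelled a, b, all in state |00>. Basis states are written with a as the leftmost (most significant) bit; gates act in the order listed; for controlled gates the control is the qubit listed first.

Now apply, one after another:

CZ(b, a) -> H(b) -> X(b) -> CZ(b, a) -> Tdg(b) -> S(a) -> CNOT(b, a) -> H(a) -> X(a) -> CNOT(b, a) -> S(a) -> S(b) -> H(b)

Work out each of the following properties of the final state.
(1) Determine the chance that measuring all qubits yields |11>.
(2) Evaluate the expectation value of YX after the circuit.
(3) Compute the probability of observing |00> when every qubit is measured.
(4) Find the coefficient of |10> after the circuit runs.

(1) The probability of measuring |11> is sqrt(2)/8 + 1/4.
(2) The expectation value of YX is 1.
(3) A full measurement returns |00> with probability sqrt(2)/8 + 1/4.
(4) The final state's coefficient on |10> equals sqrt(2)*(-exp(3*I*pi/4) + I)/4.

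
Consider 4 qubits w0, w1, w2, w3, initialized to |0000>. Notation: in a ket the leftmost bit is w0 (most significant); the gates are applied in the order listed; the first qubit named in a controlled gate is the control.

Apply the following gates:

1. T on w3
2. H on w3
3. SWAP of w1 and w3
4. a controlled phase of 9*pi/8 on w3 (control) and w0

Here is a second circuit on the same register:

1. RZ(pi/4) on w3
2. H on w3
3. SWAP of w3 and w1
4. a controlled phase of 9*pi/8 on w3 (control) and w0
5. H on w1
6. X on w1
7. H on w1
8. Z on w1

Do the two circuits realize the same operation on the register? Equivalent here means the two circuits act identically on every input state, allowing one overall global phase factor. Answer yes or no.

Yes, they are equivalent — the unitaries differ by at most a global phase.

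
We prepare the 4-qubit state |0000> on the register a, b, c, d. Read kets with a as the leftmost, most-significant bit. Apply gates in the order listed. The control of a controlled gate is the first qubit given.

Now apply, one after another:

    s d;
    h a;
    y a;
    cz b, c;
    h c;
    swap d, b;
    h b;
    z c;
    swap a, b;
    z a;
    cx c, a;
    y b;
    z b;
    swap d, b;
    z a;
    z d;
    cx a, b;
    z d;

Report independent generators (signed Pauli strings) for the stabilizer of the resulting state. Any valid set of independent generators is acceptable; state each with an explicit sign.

The stabilizer group can be generated by +XXII, +IIXI, -IIIX, +ZZII, among other valid generating sets.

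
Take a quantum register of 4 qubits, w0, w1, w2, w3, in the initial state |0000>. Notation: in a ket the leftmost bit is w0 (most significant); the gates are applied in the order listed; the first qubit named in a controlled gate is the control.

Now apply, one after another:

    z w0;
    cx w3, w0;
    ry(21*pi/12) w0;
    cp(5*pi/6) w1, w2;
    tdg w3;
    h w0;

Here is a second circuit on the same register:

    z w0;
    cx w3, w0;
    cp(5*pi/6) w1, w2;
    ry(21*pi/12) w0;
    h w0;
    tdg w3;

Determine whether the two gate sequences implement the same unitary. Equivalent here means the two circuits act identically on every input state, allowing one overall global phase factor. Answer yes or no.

Yes, they are equivalent — the unitaries differ by at most a global phase.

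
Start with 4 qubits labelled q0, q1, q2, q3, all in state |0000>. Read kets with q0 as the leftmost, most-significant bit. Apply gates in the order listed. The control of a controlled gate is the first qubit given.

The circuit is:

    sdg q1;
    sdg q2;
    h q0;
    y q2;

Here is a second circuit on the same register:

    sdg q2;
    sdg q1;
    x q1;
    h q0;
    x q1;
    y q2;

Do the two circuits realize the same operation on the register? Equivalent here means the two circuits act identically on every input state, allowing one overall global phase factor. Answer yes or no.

Yes — the two circuits implement the same unitary up to a global phase.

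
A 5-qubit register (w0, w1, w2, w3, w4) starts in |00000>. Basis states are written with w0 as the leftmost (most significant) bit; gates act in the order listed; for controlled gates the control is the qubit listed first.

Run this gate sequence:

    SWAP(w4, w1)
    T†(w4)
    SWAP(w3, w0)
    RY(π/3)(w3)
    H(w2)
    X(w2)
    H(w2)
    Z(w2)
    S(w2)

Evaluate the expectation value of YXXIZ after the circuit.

The expectation value of YXXIZ is 0. Key observation: the block from step 5 through step 8 cancels to the identity and can be dropped.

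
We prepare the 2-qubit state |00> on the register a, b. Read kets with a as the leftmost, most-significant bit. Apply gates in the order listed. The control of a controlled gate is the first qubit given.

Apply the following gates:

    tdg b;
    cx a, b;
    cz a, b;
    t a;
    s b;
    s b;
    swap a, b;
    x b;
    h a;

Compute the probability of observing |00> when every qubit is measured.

Outcome |00> occurs with probability 0.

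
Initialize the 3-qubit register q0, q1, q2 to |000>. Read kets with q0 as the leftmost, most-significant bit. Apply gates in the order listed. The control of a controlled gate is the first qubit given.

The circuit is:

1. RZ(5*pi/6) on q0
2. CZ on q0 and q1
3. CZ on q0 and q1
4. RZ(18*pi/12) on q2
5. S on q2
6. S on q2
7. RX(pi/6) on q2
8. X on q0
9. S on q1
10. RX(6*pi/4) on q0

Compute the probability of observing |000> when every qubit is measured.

The probability of measuring |000> is sqrt(3)/8 + 1/4.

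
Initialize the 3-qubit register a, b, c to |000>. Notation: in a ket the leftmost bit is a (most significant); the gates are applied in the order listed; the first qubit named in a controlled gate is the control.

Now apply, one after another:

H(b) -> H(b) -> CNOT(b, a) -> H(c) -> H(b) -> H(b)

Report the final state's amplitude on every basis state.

The resulting statevector has amplitude sqrt(2)/2 on |000>, sqrt(2)/2 on |001>, and 0 on every other basis state.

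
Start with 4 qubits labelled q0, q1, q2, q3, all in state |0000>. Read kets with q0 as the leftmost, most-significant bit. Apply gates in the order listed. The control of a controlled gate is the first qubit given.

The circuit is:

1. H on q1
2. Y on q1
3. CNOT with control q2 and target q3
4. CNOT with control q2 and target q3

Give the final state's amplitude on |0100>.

The final state's coefficient on |0100> equals sqrt(2)*I/2. Key observation: gates 3-4 undo each other exactly, leaving only the rest of the circuit to track.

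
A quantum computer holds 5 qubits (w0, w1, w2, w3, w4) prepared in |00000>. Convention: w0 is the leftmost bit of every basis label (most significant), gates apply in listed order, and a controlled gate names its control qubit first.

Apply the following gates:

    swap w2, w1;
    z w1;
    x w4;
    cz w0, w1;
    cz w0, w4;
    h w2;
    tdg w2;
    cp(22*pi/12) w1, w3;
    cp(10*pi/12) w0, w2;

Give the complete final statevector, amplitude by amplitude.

After the circuit, the state carries amplitude sqrt(2)/2 on |00001>, -sqrt(2)*exp(3*I*pi/4)/2 on |00101>, and 0 on every other basis state.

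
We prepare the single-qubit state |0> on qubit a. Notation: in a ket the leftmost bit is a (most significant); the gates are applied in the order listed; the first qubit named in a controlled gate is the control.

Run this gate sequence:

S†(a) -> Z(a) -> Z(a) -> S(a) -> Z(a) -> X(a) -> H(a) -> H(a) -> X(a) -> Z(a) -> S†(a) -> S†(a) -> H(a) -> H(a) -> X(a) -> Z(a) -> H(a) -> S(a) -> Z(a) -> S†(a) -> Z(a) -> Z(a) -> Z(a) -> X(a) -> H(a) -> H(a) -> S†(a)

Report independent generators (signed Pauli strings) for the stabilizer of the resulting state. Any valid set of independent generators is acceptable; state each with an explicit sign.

The stabilizer group can be generated by +Y, among other valid generating sets.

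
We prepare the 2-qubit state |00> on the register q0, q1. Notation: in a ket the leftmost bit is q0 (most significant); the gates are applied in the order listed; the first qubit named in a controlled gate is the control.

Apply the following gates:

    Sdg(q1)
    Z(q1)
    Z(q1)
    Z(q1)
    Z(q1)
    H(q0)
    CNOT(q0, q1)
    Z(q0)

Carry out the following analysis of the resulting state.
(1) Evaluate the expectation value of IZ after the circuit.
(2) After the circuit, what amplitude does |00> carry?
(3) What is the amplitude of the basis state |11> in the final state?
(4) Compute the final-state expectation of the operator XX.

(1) In the final state, IZ has expectation 0. Key observation: the block from step 2 through step 5 cancels to the identity and can be dropped.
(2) The final state's coefficient on |00> equals sqrt(2)/2.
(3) The final state's coefficient on |11> equals -sqrt(2)/2.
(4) In the final state, XX has expectation -1.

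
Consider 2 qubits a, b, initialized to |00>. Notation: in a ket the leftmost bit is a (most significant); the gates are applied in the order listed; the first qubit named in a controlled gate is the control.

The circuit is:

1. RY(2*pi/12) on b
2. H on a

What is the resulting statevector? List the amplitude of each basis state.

The final amplitudes are 1/4 + sqrt(3)/4 on |00>, -1/4 + sqrt(3)/4 on |01>, 1/4 + sqrt(3)/4 on |10>, -1/4 + sqrt(3)/4 on |11>.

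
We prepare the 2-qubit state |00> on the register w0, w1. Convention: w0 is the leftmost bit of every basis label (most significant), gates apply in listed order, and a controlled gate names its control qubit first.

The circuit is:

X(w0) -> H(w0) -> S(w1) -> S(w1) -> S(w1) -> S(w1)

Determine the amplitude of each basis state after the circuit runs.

The final amplitudes are sqrt(2)/2 on |00>, 0 on |01>, -sqrt(2)/2 on |10>, 0 on |11>.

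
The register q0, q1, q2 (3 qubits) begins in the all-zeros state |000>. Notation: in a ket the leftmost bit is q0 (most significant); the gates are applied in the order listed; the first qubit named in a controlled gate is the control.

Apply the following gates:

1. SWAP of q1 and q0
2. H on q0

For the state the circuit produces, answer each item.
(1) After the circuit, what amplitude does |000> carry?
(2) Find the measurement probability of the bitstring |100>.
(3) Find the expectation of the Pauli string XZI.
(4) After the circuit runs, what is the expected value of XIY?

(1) The final state's coefficient on |000> equals sqrt(2)/2.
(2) A full measurement returns |100> with probability 1/2.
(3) The observable XZI averages to 1.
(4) The observable XIY averages to 0.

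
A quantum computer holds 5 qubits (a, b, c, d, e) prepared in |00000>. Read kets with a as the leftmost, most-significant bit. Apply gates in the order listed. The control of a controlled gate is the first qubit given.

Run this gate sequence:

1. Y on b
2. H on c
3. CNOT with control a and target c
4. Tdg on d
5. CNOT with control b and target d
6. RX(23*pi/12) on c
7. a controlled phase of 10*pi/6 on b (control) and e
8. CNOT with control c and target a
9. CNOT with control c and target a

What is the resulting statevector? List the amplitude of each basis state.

After the circuit, the state carries amplitude -sqrt(12 - 6*sqrt(2))/8 + sqrt(2*sqrt(2) + 4)/8 - I*sqrt(6*sqrt(2) + 12)/8 - I*sqrt(4 - 2*sqrt(2))/8 on |01010>, -sqrt(12 - 6*sqrt(2))/8 + sqrt(2*sqrt(2) + 4)/8 - I*sqrt(6*sqrt(2) + 12)/8 - I*sqrt(4 - 2*sqrt(2))/8 on |01110>, and 0 on every other basis state. Key observation: the block from step 8 through step 9 cancels to the identity and can be dropped.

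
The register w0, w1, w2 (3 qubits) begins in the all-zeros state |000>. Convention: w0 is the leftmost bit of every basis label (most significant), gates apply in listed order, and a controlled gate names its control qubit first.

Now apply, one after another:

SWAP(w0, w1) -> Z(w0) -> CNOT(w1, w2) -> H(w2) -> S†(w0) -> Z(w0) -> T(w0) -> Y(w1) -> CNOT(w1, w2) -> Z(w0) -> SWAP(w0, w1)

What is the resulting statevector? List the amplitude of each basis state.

The resulting statevector has amplitude sqrt(2)*I/2 on |100>, sqrt(2)*I/2 on |101>, and 0 on every other basis state.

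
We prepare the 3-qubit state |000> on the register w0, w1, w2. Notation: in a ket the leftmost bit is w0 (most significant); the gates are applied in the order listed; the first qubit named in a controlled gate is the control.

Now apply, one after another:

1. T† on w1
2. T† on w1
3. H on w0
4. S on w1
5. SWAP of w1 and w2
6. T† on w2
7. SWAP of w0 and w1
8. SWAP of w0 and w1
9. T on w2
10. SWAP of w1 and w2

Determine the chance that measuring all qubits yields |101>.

The probability of measuring |101> is 0. Key observation: the block from step 5 through step 10 cancels to the identity and can be dropped.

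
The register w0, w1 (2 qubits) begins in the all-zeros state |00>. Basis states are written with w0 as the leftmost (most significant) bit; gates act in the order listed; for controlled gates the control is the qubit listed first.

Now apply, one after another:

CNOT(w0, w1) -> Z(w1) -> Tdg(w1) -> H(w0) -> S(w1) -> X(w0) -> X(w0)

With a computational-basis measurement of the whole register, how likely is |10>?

A full measurement returns |10> with probability 1/2. Key observation: steps 6-7 multiply out to the identity, so the circuit reduces to the remaining gates.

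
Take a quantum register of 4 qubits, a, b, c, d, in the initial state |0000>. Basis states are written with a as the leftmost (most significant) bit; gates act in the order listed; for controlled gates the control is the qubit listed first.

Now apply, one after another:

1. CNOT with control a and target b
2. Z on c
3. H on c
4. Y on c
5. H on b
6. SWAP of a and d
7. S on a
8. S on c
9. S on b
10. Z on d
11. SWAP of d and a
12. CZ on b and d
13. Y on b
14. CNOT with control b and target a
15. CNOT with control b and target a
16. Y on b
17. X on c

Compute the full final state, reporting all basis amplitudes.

The resulting statevector has amplitude -1/2 on |0000>, -I/2 on |0010>, -I/2 on |0100>, 1/2 on |0110>, and 0 on every other basis state. Key observation: the block from step 13 through step 16 cancels to the identity and can be dropped.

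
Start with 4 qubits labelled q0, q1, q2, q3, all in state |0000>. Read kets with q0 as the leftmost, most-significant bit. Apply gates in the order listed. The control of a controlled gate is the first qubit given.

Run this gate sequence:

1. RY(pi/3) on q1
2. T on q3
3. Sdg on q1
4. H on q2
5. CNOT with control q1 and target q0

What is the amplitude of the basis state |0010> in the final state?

|0010> carries amplitude sqrt(6)/4 in the final state.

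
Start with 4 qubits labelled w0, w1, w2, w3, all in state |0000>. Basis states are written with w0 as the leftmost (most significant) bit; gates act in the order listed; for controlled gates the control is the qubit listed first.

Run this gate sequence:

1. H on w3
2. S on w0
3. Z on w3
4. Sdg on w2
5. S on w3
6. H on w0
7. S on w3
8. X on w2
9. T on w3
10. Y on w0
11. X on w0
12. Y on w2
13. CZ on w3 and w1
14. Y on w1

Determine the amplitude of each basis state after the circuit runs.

The resulting statevector has amplitude I/2 on |0100>, exp(3*I*pi/4)/2 on |0101>, -I/2 on |1100>, -exp(3*I*pi/4)/2 on |1101>, and 0 on every other basis state.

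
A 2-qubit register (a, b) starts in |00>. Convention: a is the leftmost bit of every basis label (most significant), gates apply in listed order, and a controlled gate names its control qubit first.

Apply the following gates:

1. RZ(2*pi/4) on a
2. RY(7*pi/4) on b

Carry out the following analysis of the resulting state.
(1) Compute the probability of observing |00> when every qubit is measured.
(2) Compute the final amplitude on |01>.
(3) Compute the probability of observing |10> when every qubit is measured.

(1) A full measurement returns |00> with probability sqrt(2)/4 + 1/2.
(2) The amplitude on |01> is -sqrt(2 - sqrt(2))*exp(3*I*pi/4)/2.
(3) A full measurement returns |10> with probability 0.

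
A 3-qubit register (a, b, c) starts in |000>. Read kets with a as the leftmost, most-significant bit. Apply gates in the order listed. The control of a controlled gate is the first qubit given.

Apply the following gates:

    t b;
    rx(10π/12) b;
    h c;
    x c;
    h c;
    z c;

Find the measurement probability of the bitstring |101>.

A full measurement returns |101> with probability 0.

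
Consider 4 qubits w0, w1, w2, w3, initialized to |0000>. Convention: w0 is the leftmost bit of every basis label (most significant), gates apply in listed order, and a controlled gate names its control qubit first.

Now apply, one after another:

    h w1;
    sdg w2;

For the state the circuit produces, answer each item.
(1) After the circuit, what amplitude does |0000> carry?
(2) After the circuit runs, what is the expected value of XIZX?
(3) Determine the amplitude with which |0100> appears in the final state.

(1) |0000> carries amplitude sqrt(2)/2 in the final state.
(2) In the final state, XIZX has expectation 0.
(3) |0100> carries amplitude sqrt(2)/2 in the final state.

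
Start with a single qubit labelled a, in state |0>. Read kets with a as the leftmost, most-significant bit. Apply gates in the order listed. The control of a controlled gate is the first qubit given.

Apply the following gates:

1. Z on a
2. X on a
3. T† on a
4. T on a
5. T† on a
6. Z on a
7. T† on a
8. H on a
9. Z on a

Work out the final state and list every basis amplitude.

After the circuit, the state carries amplitude sqrt(2)*I/2 on |0>, sqrt(2)*I/2 on |1>.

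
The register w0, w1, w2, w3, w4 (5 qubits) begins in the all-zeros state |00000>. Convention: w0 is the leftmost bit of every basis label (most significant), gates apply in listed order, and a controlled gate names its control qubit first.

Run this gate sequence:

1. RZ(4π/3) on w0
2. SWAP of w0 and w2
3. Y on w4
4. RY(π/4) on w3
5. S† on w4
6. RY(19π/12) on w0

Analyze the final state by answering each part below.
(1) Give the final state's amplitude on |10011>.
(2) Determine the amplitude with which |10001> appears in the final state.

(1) |10011> carries amplitude (-sqrt(6) - sqrt(2) + 2)*exp(I*pi/3)/8 in the final state.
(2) The final state's coefficient on |10001> equals (-2*sqrt(3) - sqrt(6) + sqrt(2))*exp(I*pi/3)/8.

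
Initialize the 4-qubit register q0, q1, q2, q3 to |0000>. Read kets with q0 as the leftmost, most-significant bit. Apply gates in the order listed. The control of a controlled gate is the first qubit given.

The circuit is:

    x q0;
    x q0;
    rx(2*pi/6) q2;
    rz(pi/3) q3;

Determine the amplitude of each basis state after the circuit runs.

The final amplitudes are -sqrt(3)*exp(5*I*pi/6)/2 on |0000>, -exp(I*pi/3)/2 on |0010>, and 0 on every other basis state. Key observation: the block from step 1 through step 2 cancels to the identity and can be dropped.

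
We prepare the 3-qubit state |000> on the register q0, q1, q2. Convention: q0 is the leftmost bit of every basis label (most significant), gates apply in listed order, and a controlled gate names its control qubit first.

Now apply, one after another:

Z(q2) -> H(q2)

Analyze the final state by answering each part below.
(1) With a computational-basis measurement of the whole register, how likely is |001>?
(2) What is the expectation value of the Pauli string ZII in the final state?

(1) The probability of measuring |001> is 1/2.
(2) The observable ZII averages to 1.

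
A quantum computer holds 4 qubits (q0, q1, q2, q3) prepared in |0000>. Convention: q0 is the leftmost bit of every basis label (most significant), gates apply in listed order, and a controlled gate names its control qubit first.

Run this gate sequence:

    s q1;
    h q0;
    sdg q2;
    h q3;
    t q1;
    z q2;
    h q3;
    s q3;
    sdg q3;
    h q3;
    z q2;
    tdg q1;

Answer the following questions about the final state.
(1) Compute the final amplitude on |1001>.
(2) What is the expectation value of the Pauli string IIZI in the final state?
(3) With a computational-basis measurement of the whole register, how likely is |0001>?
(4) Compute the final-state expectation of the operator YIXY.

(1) The final state's coefficient on |1001> equals 1/2. Key observation: gates 5-12 undo each other exactly, leaving only the rest of the circuit to track.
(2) The expectation value of IIZI is 1.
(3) A full measurement returns |0001> with probability 1/4.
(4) The expectation value of YIXY is 0.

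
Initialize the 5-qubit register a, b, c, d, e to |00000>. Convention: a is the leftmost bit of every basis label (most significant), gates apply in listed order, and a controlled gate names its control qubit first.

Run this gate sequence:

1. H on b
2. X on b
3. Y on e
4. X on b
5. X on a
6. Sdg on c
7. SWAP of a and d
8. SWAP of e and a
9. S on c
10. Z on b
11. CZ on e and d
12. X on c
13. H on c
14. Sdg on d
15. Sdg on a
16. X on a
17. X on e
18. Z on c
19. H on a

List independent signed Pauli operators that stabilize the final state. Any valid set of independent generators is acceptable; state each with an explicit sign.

The final state is stabilized by the group generated by +XIIII, -IXIII, +IIXII, -IIIZI, -IIIIZ; other independent generating sets are equally valid.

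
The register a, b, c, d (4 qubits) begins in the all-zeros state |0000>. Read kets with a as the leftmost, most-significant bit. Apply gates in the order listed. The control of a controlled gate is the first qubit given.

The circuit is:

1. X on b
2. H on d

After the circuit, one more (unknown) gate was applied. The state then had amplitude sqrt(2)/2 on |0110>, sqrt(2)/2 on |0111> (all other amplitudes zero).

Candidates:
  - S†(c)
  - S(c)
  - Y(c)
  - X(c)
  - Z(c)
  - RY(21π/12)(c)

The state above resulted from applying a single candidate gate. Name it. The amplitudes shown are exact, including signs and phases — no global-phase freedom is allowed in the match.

The unique candidate consistent with the amplitudes is X(c).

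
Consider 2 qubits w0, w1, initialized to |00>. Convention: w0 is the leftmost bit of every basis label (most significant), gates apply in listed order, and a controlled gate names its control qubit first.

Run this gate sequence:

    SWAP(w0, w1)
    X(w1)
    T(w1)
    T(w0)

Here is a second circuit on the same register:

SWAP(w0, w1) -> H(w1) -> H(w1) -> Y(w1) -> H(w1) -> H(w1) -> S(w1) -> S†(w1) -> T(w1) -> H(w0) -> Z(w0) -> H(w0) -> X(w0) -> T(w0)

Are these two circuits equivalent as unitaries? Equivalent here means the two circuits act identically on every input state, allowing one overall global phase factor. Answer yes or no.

No, they are not equivalent — no single phase factor reconciles the two unitaries.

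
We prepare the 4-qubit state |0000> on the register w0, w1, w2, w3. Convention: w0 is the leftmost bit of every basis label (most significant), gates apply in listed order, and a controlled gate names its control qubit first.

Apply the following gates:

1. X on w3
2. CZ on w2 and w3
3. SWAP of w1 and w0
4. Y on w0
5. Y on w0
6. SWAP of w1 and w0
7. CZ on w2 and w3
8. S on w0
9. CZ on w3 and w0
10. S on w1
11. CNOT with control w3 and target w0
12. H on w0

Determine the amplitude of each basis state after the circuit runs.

After the circuit, the state carries amplitude sqrt(2)/2 on |0001>, -sqrt(2)/2 on |1001>, and 0 on every other basis state. Key observation: gates 2-7 undo each other exactly, leaving only the rest of the circuit to track.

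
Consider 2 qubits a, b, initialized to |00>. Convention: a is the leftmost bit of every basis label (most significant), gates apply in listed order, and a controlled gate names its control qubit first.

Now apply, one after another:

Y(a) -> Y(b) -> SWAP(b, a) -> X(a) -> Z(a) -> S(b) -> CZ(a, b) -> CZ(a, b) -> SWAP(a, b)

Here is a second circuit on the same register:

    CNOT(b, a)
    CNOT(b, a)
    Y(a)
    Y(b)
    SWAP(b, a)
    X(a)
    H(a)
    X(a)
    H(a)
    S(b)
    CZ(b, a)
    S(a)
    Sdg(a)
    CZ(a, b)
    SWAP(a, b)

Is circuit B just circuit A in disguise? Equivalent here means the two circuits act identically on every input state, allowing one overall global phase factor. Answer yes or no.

Yes: on every input state the two circuits agree up to one overall phase factor.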